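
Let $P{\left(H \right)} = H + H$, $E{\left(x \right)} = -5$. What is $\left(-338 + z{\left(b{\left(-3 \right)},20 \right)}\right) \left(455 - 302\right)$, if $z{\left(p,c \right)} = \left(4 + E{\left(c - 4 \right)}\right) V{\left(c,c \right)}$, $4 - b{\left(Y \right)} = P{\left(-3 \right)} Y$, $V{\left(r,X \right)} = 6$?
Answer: $-52632$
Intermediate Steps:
$P{\left(H \right)} = 2 H$
$b{\left(Y \right)} = 4 + 6 Y$ ($b{\left(Y \right)} = 4 - 2 \left(-3\right) Y = 4 - - 6 Y = 4 + 6 Y$)
$z{\left(p,c \right)} = -6$ ($z{\left(p,c \right)} = \left(4 - 5\right) 6 = \left(-1\right) 6 = -6$)
$\left(-338 + z{\left(b{\left(-3 \right)},20 \right)}\right) \left(455 - 302\right) = \left(-338 - 6\right) \left(455 - 302\right) = \left(-344\right) 153 = -52632$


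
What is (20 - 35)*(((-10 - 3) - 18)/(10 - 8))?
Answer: 465/2 ≈ 232.50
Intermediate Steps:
(20 - 35)*(((-10 - 3) - 18)/(10 - 8)) = -15*(-13 - 18)/2 = -(-465)/2 = -15*(-31/2) = 465/2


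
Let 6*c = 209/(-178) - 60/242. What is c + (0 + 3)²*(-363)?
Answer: -422218505/129228 ≈ -3267.2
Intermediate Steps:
c = -30629/129228 (c = (209/(-178) - 60/242)/6 = (209*(-1/178) - 60*1/242)/6 = (-209/178 - 30/121)/6 = (⅙)*(-30629/21538) = -30629/129228 ≈ -0.23702)
c + (0 + 3)²*(-363) = -30629/129228 + (0 + 3)²*(-363) = -30629/129228 + 3²*(-363) = -30629/129228 + 9*(-363) = -30629/129228 - 3267 = -422218505/129228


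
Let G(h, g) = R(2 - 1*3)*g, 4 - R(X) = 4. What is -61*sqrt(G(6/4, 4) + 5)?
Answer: -61*sqrt(5) ≈ -136.40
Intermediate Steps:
R(X) = 0 (R(X) = 4 - 1*4 = 4 - 4 = 0)
G(h, g) = 0 (G(h, g) = 0*g = 0)
-61*sqrt(G(6/4, 4) + 5) = -61*sqrt(0 + 5) = -61*sqrt(5)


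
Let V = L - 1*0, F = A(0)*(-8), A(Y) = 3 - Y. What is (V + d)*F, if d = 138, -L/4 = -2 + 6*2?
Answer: -2352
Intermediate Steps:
L = -40 (L = -4*(-2 + 6*2) = -4*(-2 + 12) = -4*10 = -40)
F = -24 (F = (3 - 1*0)*(-8) = (3 + 0)*(-8) = 3*(-8) = -24)
V = -40 (V = -40 - 1*0 = -40 + 0 = -40)
(V + d)*F = (-40 + 138)*(-24) = 98*(-24) = -2352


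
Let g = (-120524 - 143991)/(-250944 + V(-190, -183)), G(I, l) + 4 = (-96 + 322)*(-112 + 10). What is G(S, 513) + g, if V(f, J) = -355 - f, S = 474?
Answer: -5789304589/251109 ≈ -23055.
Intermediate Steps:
G(I, l) = -23056 (G(I, l) = -4 + (-96 + 322)*(-112 + 10) = -4 + 226*(-102) = -4 - 23052 = -23056)
g = 264515/251109 (g = (-120524 - 143991)/(-250944 + (-355 - 1*(-190))) = -264515/(-250944 + (-355 + 190)) = -264515/(-250944 - 165) = -264515/(-251109) = -264515*(-1/251109) = 264515/251109 ≈ 1.0534)
G(S, 513) + g = -23056 + 264515/251109 = -5789304589/251109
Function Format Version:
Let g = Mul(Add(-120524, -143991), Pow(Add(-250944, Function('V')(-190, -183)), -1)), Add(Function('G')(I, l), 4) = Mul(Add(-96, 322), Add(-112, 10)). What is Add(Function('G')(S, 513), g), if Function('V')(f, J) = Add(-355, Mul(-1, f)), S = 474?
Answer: Rational(-5789304589, 251109) ≈ -23055.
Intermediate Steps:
Function('G')(I, l) = -23056 (Function('G')(I, l) = Add(-4, Mul(Add(-96, 322), Add(-112, 10))) = Add(-4, Mul(226, -102)) = Add(-4, -23052) = -23056)
g = Rational(264515, 251109) (g = Mul(Add(-120524, -143991), Pow(Add(-250944, Add(-355, Mul(-1, -190))), -1)) = Mul(-264515, Pow(Add(-250944, Add(-355, 190)), -1)) = Mul(-264515, Pow(Add(-250944, -165), -1)) = Mul(-264515, Pow(-251109, -1)) = Mul(-264515, Rational(-1, 251109)) = Rational(264515, 251109) ≈ 1.0534)
Add(Function('G')(S, 513), g) = Add(-23056, Rational(264515, 251109)) = Rational(-5789304589, 251109)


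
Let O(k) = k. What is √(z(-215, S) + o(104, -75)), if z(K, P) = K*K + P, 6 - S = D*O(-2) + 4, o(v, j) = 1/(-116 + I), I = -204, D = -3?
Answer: √73953595/40 ≈ 214.99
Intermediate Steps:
o(v, j) = -1/320 (o(v, j) = 1/(-116 - 204) = 1/(-320) = -1/320)
S = -4 (S = 6 - (-3*(-2) + 4) = 6 - (6 + 4) = 6 - 1*10 = 6 - 10 = -4)
z(K, P) = P + K² (z(K, P) = K² + P = P + K²)
√(z(-215, S) + o(104, -75)) = √((-4 + (-215)²) - 1/320) = √((-4 + 46225) - 1/320) = √(46221 - 1/320) = √(14790719/320) = √73953595/40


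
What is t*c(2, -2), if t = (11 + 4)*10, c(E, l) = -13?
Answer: -1950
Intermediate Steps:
t = 150 (t = 15*10 = 150)
t*c(2, -2) = 150*(-13) = -1950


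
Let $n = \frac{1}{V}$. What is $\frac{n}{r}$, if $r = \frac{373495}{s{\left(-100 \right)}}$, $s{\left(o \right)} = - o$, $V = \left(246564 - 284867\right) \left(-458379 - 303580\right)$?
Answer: $\frac{20}{2180113888286323} \approx 9.1738 \cdot 10^{-15}$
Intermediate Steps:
$V = 29185315577$ ($V = \left(-38303\right) \left(-761959\right) = 29185315577$)
$r = \frac{74699}{20}$ ($r = \frac{373495}{\left(-1\right) \left(-100\right)} = \frac{373495}{100} = 373495 \cdot \frac{1}{100} = \frac{74699}{20} \approx 3734.9$)
$n = \frac{1}{29185315577} \approx 3.4264 \cdot 10^{-11}$
$\frac{n}{r} = \frac{1}{29185315577 \cdot \frac{74699}{20}} = \frac{1}{29185315577} \cdot \frac{20}{74699} = \frac{20}{2180113888286323}$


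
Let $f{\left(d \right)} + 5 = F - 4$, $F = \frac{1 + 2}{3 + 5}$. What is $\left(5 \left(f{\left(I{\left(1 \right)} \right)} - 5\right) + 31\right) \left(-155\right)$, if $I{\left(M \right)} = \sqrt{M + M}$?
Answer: $\frac{46035}{8} \approx 5754.4$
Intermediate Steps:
$F = \frac{3}{8} \approx 0.375$
$I{\left(M \right)} = \sqrt{2} \sqrt{M}$ ($I{\left(M \right)} = \sqrt{2 M} = \sqrt{2} \sqrt{M}$)
$f{\left(d \right)} = - \frac{69}{8}$ ($f{\left(d \right)} = -5 + \left(\frac{3}{8} - 4\right) = -5 - \frac{29}{8} = - \frac{69}{8}$)
$\left(5 \left(f{\left(I{\left(1 \right)} \right)} - 5\right) + 31\right) \left(-155\right) = \left(5 \left(- \frac{69}{8} - 5\right) + 31\right) \left(-155\right) = \left(5 \left(- \frac{109}{8}\right) + 31\right) \left(-155\right) = \left(- \frac{545}{8} + 31\right) \left(-155\right) = \left(- \frac{297}{8}\right) \left(-155\right) = \frac{46035}{8}$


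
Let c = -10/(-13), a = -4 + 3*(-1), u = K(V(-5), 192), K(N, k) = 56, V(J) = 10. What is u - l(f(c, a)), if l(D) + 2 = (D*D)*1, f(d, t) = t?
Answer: 9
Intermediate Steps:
u = 56
a = -7 (a = -4 - 3 = -7)
c = 10/13 (c = -10*(-1/13) = 10/13 ≈ 0.76923)
l(D) = -2 + D**2 (l(D) = -2 + (D*D)*1 = -2 + D**2*1 = -2 + D**2)
u - l(f(c, a)) = 56 - (-2 + (-7)**2) = 56 - (-2 + 49) = 56 - 1*47 = 56 - 47 = 9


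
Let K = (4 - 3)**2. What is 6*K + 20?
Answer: 26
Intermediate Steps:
K = 1 (K = 1**2 = 1)
6*K + 20 = 6*1 + 20 = 6 + 20 = 26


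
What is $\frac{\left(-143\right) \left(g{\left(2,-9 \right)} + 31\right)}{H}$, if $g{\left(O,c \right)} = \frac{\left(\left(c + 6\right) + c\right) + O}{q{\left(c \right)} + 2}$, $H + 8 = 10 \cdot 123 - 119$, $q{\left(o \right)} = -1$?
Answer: $- \frac{3003}{1103} \approx -2.7226$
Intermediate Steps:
$H = 1103$ ($H = -8 + \left(10 \cdot 123 - 119\right) = -8 + \left(1230 - 119\right) = -8 + 1111 = 1103$)
$g{\left(O,c \right)} = 6 + O + 2 c$ ($g{\left(O,c \right)} = \frac{\left(\left(c + 6\right) + c\right) + O}{-1 + 2} = \frac{\left(\left(6 + c\right) + c\right) + O}{1} = \left(\left(6 + 2 c\right) + O\right) 1 = \left(6 + O + 2 c\right) 1 = 6 + O + 2 c$)
$\frac{\left(-143\right) \left(g{\left(2,-9 \right)} + 31\right)}{H} = \frac{\left(-143\right) \left(\left(6 + 2 + 2 \left(-9\right)\right) + 31\right)}{1103} = - 143 \left(\left(6 + 2 - 18\right) + 31\right) \frac{1}{1103} = - 143 \left(-10 + 31\right) \frac{1}{1103} = \left(-143\right) 21 \cdot \frac{1}{1103} = \left(-3003\right) \frac{1}{1103} = - \frac{3003}{1103}$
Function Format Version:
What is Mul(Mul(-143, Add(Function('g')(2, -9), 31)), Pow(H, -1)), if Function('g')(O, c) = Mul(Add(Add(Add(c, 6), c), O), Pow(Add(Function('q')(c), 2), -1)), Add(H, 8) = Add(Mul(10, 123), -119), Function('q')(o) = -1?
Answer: Rational(-3003, 1103) ≈ -2.7226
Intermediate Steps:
H = 1103 (H = Add(-8, Add(Mul(10, 123), -119)) = Add(-8, Add(1230, -119)) = Add(-8, 1111) = 1103)
Function('g')(O, c) = Add(6, O, Mul(2, c)) (Function('g')(O, c) = Mul(Add(Add(Add(c, 6), c), O), Pow(Add(-1, 2), -1)) = Mul(Add(Add(Add(6, c), c), O), Pow(1, -1)) = Mul(Add(Add(6, Mul(2, c)), O), 1) = Mul(Add(6, O, Mul(2, c)), 1) = Add(6, O, Mul(2, c)))
Mul(Mul(-143, Add(Function('g')(2, -9), 31)), Pow(H, -1)) = Mul(Mul(-143, Add(Add(6, 2, Mul(2, -9)), 31)), Pow(1103, -1)) = Mul(Mul(-143, Add(Add(6, 2, -18), 31)), Rational(1, 1103)) = Mul(Mul(-143, Add(-10, 31)), Rational(1, 1103)) = Mul(Mul(-143, 21), Rational(1, 1103)) = Mul(-3003, Rational(1, 1103)) = Rational(-3003, 1103)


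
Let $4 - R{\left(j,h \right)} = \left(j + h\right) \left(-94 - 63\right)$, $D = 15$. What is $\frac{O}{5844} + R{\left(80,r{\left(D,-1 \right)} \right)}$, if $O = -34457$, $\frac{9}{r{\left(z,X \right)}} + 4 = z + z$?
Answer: $\frac{958193053}{75972} \approx 12612.0$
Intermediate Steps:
$r{\left(z,X \right)} = \frac{9}{-4 + 2 z}$ ($r{\left(z,X \right)} = \frac{9}{-4 + \left(z + z\right)} = \frac{9}{-4 + 2 z}$)
$R{\left(j,h \right)} = 4 + 157 h + 157 j$ ($R{\left(j,h \right)} = 4 - \left(j + h\right) \left(-94 - 63\right) = 4 - \left(h + j\right) \left(-157\right) = 4 - \left(- 157 h - 157 j\right) = 4 + \left(157 h + 157 j\right) = 4 + 157 h + 157 j$)
$\frac{O}{5844} + R{\left(80,r{\left(D,-1 \right)} \right)} = - \frac{34457}{5844} + \left(4 + 157 \frac{9}{2 \left(-2 + 15\right)} + 157 \cdot 80\right) = \left(-34457\right) \frac{1}{5844} + \left(4 + 157 \frac{9}{2 \cdot 13} + 12560\right) = - \frac{34457}{5844} + \left(4 + 157 \cdot \frac{9}{2} \cdot \frac{1}{13} + 12560\right) = - \frac{34457}{5844} + \left(4 + 157 \cdot \frac{9}{26} + 12560\right) = - \frac{34457}{5844} + \left(4 + \frac{1413}{26} + 12560\right) = - \frac{34457}{5844} + \frac{328077}{26} = \frac{958193053}{75972}$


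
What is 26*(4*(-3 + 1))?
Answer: -208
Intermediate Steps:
26*(4*(-3 + 1)) = 26*(4*(-2)) = 26*(-8) = -208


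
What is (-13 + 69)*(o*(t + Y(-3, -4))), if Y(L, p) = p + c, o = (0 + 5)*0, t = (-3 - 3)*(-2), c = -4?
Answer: 0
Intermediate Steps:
t = 12 (t = -6*(-2) = 12)
o = 0 (o = 5*0 = 0)
Y(L, p) = -4 + p (Y(L, p) = p - 4 = -4 + p)
(-13 + 69)*(o*(t + Y(-3, -4))) = (-13 + 69)*(0*(12 + (-4 - 4))) = 56*(0*(12 - 8)) = 56*(0*4) = 56*0 = 0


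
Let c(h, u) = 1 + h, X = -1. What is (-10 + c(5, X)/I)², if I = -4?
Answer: 529/4 ≈ 132.25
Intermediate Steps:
(-10 + c(5, X)/I)² = (-10 + (1 + 5)/(-4))² = (-10 + 6*(-¼))² = (-10 - 3/2)² = (-23/2)² = 529/4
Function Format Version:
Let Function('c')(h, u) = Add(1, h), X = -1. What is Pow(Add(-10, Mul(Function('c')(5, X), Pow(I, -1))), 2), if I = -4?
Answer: Rational(529, 4) ≈ 132.25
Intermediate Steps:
Pow(Add(-10, Mul(Function('c')(5, X), Pow(I, -1))), 2) = Pow(Add(-10, Mul(Add(1, 5), Pow(-4, -1))), 2) = Pow(Add(-10, Mul(6, Rational(-1, 4))), 2) = Pow(Add(-10, Rational(-3, 2)), 2) = Pow(Rational(-23, 2), 2) = Rational(529, 4)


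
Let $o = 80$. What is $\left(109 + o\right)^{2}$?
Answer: $35721$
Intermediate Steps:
$\left(109 + o\right)^{2} = \left(109 + 80\right)^{2} = 189^{2} = 35721$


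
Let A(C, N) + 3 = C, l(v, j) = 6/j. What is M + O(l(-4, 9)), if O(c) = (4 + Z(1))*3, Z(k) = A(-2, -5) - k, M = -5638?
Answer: -5644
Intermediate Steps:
A(C, N) = -3 + C
Z(k) = -5 - k (Z(k) = (-3 - 2) - k = -5 - k)
O(c) = -6 (O(c) = (4 + (-5 - 1*1))*3 = (4 + (-5 - 1))*3 = (4 - 6)*3 = -2*3 = -6)
M + O(l(-4, 9)) = -5638 - 6 = -5644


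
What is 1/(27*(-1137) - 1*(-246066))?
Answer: 1/215367 ≈ 4.6432e-6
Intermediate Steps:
1/(27*(-1137) - 1*(-246066)) = 1/(-30699 + 246066) = 1/215367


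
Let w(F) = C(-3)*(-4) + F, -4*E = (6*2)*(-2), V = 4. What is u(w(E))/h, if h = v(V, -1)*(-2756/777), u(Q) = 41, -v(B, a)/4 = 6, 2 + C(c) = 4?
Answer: 10619/22048 ≈ 0.48163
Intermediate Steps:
E = 6 (E = -6*2*(-2)/4 = -3*(-2) = -¼*(-24) = 6)
C(c) = 2 (C(c) = -2 + 4 = 2)
w(F) = -8 + F (w(F) = 2*(-4) + F = -8 + F)
v(B, a) = -24 (v(B, a) = -4*6 = -24)
h = 22048/259 (h = -(-66144)/777 = -24*(-2756/777) = 22048/259 ≈ 85.127)
u(w(E))/h = 41/(22048/259) = 41*(259/22048) = 10619/22048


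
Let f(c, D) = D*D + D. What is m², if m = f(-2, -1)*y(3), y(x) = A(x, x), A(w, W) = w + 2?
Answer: 0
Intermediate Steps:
A(w, W) = 2 + w
f(c, D) = D + D² (f(c, D) = D² + D = D + D²)
y(x) = 2 + x
m = 0 (m = (-(1 - 1))*(2 + 3) = -1*0*5 = 0*5 = 0)
m² = 0² = 0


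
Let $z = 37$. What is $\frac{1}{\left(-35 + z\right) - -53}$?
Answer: $\frac{1}{55} \approx 0.018182$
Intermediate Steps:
$\frac{1}{\left(-35 + z\right) - -53} = \frac{1}{\left(-35 + 37\right) - -53} = \frac{1}{2 + 53} = \frac{1}{55}$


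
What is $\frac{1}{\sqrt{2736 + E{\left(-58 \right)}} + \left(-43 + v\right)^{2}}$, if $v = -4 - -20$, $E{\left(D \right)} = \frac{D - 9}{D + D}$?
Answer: $\frac{84564}{61329713} - \frac{2 \sqrt{9205847}}{61329713} \approx 0.0012799$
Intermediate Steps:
$E{\left(D \right)} = \frac{-9 + D}{2 D}$
$v = 16$ ($v = -4 + 20 = 16$)
$\frac{1}{\sqrt{2736 + E{\left(-58 \right)}} + \left(-43 + v\right)^{2}} = \frac{1}{\sqrt{2736 + \frac{-9 - 58}{2 \left(-58\right)}} + \left(-43 + 16\right)^{2}} = \frac{1}{\sqrt{2736 + \frac{1}{2} \left(- \frac{1}{58}\right) \left(-67\right)} + \left(-27\right)^{2}} = \frac{1}{\sqrt{2736 + \frac{67}{116}} + 729} = \frac{1}{\sqrt{\frac{317443}{116}} + 729} = \frac{1}{\frac{\sqrt{9205847}}{58} + 729} = \frac{1}{729 + \frac{\sqrt{9205847}}{58}}$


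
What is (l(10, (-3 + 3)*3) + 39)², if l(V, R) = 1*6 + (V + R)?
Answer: 3025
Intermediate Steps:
l(V, R) = 6 + R + V (l(V, R) = 6 + (R + V) = 6 + R + V)
(l(10, (-3 + 3)*3) + 39)² = ((6 + (-3 + 3)*3 + 10) + 39)² = ((6 + 0*3 + 10) + 39)² = ((6 + 0 + 10) + 39)² = (16 + 39)² = 55² = 3025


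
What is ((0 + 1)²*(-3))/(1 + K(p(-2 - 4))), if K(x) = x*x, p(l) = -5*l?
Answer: -3/901 ≈ -0.0033296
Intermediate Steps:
K(x) = x²
((0 + 1)²*(-3))/(1 + K(p(-2 - 4))) = ((0 + 1)²*(-3))/(1 + (-5*(-2 - 4))²) = (1²*(-3))/(1 + (-5*(-6))²) = (1*(-3))/(1 + 30²) = -3/(1 + 900) = -3/901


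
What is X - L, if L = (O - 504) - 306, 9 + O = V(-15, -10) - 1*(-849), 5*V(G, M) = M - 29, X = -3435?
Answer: -17286/5 ≈ -3457.2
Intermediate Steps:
V(G, M) = -29/5 + M/5 (V(G, M) = (M - 29)/5 = (-29 + M)/5 = -29/5 + M/5)
O = 4161/5 (O = -9 + ((-29/5 + (⅕)*(-10)) - 1*(-849)) = -9 + ((-29/5 - 2) + 849) = -9 + (-39/5 + 849) = -9 + 4206/5 = 4161/5 ≈ 832.20)
L = 111/5 (L = (4161/5 - 504) - 306 = 1641/5 - 306 = 111/5 ≈ 22.200)
X - L = -3435 - 1*111/5 = -3435 - 111/5 = -17286/5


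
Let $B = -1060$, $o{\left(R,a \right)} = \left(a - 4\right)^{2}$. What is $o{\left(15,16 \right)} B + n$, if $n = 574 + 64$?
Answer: $-152002$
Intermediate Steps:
$o{\left(R,a \right)} = \left(-4 + a\right)^{2}$
$n = 638$
$o{\left(15,16 \right)} B + n = \left(-4 + 16\right)^{2} \left(-1060\right) + 638 = 12^{2} \left(-1060\right) + 638 = 144 \left(-1060\right) + 638 = -152640 + 638 = -152002$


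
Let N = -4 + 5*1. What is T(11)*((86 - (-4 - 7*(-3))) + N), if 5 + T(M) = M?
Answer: 420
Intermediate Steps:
T(M) = -5 + M
N = 1 (N = -4 + 5 = 1)
T(11)*((86 - (-4 - 7*(-3))) + N) = (-5 + 11)*((86 - (-4 - 7*(-3))) + 1) = 6*((86 - (-4 + 21)) + 1) = 6*((86 - 1*17) + 1) = 6*((86 - 17) + 1) = 6*(69 + 1) = 6*70 = 420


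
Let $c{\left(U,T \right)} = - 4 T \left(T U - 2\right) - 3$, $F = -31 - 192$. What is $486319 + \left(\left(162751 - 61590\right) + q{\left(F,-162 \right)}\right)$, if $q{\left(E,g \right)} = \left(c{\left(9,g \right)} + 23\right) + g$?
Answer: $-358742$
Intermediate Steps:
$F = -223$ ($F = -31 - 192 = -223$)
$c{\left(U,T \right)} = -3 - 4 T \left(-2 + T U\right)$ ($c{\left(U,T \right)} = - 4 T \left(-2 + T U\right) - 3 = -3 - 4 T \left(-2 + T U\right)$)
$q{\left(E,g \right)} = 20 - 36 g^{2} + 9 g$ ($q{\left(E,g \right)} = \left(\left(-3 + 8 g - 36 g^{2}\right) + 23\right) + g = \left(\left(-3 - 36 g^{2} + 8 g\right) + 23\right) + g = \left(20 - 36 g^{2} + 8 g\right) + g = 20 - 36 g^{2} + 9 g$)
$486319 + \left(\left(162751 - 61590\right) + q{\left(F,-162 \right)}\right) = 486319 + \left(\left(162751 - 61590\right) + \left(20 - 36 \left(-162\right)^{2} + 9 \left(-162\right)\right)\right) = 486319 + \left(101161 - 946222\right) = 486319 - 845061 = -358742$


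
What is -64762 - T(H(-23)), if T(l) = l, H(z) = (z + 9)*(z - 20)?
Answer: -65364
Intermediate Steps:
H(z) = (-20 + z)*(9 + z) (H(z) = (9 + z)*(-20 + z) = (-20 + z)*(9 + z))
-64762 - T(H(-23)) = -64762 - (-180 + (-23)² - 11*(-23)) = -64762 - (-180 + 529 + 253) = -64762 - 1*602 = -64762 - 602 = -65364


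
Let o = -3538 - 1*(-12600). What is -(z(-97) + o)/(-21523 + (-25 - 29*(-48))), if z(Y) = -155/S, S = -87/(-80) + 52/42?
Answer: 17572417/39374746 ≈ 0.44629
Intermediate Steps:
S = 3907/1680 (S = -87*(-1/80) + 52*(1/42) = 87/80 + 26/21 = 3907/1680 ≈ 2.3256)
z(Y) = -260400/3907 (z(Y) = -155/3907/1680 = -155*1680/3907 = -260400/3907)
o = 9062 (o = -3538 + 12600 = 9062)
-(z(-97) + o)/(-21523 + (-25 - 29*(-48))) = -(-260400/3907 + 9062)/(-21523 + (-25 - 29*(-48))) = -35144834/(3907*(-21523 + (-25 + 1392))) = -35144834/(3907*(-21523 + 1367)) = -35144834/(3907*(-20156)) = -35144834*(-1)/(3907*20156) = -1*(-17572417/39374746) = 17572417/39374746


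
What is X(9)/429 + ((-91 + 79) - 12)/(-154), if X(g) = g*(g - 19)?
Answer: -54/1001 ≈ -0.053946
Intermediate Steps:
X(g) = g*(-19 + g)
X(9)/429 + ((-91 + 79) - 12)/(-154) = (9*(-19 + 9))/429 + ((-91 + 79) - 12)/(-154) = (9*(-10))*(1/429) + (-12 - 12)*(-1/154) = -90*1/429 - 24*(-1/154) = -30/143 + 12/77 = -54/1001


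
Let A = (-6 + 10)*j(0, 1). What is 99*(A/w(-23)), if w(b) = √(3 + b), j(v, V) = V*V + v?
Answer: -198*I*√5/5 ≈ -88.548*I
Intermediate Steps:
j(v, V) = v + V² (j(v, V) = V² + v = v + V²)
A = 4 (A = (-6 + 10)*(0 + 1²) = 4*(0 + 1) = 4*1 = 4)
99*(A/w(-23)) = 99*(4/(√(3 - 23))) = 99*(4/(√(-20))) = 99*(4/((2*I*√5))) = 99*(4*(-I*√5/10)) = 99*(-2*I*√5/5) = -198*I*√5/5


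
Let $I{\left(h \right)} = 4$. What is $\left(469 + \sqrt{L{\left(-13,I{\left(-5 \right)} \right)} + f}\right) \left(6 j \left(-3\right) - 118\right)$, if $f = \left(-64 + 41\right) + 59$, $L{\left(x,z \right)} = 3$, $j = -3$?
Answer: $-30016 - 64 \sqrt{39} \approx -30416.0$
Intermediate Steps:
$f = 36$ ($f = -23 + 59 = 36$)
$\left(469 + \sqrt{L{\left(-13,I{\left(-5 \right)} \right)} + f}\right) \left(6 j \left(-3\right) - 118\right) = \left(469 + \sqrt{3 + 36}\right) \left(6 \left(-3\right) \left(-3\right) - 118\right) = \left(469 + \sqrt{39}\right) \left(\left(-18\right) \left(-3\right) - 118\right) = \left(469 + \sqrt{39}\right) \left(54 - 118\right) = \left(469 + \sqrt{39}\right) \left(-64\right) = -30016 - 64 \sqrt{39}$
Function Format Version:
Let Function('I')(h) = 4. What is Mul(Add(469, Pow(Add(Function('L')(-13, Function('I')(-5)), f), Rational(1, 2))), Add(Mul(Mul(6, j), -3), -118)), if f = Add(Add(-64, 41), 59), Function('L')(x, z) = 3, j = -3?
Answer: Add(-30016, Mul(-64, Pow(39, Rational(1, 2)))) ≈ -30416.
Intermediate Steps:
f = 36 (f = Add(-23, 59) = 36)
Mul(Add(469, Pow(Add(Function('L')(-13, Function('I')(-5)), f), Rational(1, 2))), Add(Mul(Mul(6, j), -3), -118)) = Mul(Add(469, Pow(Add(3, 36), Rational(1, 2))), Add(Mul(Mul(6, -3), -3), -118)) = Mul(Add(469, Pow(39, Rational(1, 2))), Add(Mul(-18, -3), -118)) = Mul(Add(469, Pow(39, Rational(1, 2))), Add(54, -118)) = Mul(Add(469, Pow(39, Rational(1, 2))), -64) = Add(-30016, Mul(-64, Pow(39, Rational(1, 2))))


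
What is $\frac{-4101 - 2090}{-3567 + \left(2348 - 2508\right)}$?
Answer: $\frac{6191}{3727} \approx 1.6611$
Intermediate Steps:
$\frac{-4101 - 2090}{-3567 + \left(2348 - 2508\right)} = - \frac{6191}{-3567 + \left(2348 - 2508\right)} = - \frac{6191}{-3567 - 160} = - \frac{6191}{-3727} = \left(-6191\right) \left(- \frac{1}{3727}\right) = \frac{6191}{3727}$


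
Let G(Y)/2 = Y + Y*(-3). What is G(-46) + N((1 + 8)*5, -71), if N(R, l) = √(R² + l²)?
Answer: 184 + √7066 ≈ 268.06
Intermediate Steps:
G(Y) = -4*Y (G(Y) = 2*(Y + Y*(-3)) = 2*(Y - 3*Y) = 2*(-2*Y) = -4*Y)
G(-46) + N((1 + 8)*5, -71) = -4*(-46) + √(((1 + 8)*5)² + (-71)²) = 184 + √((9*5)² + 5041) = 184 + √(45² + 5041) = 184 + √(2025 + 5041) = 184 + √7066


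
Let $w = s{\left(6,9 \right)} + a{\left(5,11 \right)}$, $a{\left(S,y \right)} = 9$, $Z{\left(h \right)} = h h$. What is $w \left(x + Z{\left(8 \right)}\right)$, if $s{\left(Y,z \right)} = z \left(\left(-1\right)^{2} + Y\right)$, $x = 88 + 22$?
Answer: $12528$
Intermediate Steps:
$Z{\left(h \right)} = h^{2}$
$x = 110$
$s{\left(Y,z \right)} = z \left(1 + Y\right)$
$w = 72$ ($w = 9 \left(1 + 6\right) + 9 = 9 \cdot 7 + 9 = 63 + 9 = 72$)
$w \left(x + Z{\left(8 \right)}\right) = 72 \left(110 + 8^{2}\right) = 72 \left(110 + 64\right) = 72 \cdot 174 = 12528$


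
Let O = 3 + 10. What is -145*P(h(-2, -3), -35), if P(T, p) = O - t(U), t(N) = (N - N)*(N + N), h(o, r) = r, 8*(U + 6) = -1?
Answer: -1885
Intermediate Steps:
U = -49/8 (U = -6 + (⅛)*(-1) = -6 - ⅛ = -49/8 ≈ -6.1250)
O = 13
t(N) = 0 (t(N) = 0*(2*N) = 0)
P(T, p) = 13 (P(T, p) = 13 - 1*0 = 13 + 0 = 13)
-145*P(h(-2, -3), -35) = -145*13 = -1885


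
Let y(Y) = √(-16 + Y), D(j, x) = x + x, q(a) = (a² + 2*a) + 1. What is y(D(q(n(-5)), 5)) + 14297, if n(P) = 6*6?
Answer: 14297 + I*√6 ≈ 14297.0 + 2.4495*I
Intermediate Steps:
n(P) = 36
q(a) = 1 + a² + 2*a
D(j, x) = 2*x
y(D(q(n(-5)), 5)) + 14297 = √(-16 + 2*5) + 14297 = √(-16 + 10) + 14297 = √(-6) + 14297 = I*√6 + 14297 = 14297 + I*√6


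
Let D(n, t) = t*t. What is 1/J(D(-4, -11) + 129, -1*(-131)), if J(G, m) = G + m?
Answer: 1/381 ≈ 0.0026247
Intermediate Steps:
D(n, t) = t²
1/J(D(-4, -11) + 129, -1*(-131)) = 1/(((-11)² + 129) - 1*(-131)) = 1/((121 + 129) + 131) = 1/(250 + 131) = 1/381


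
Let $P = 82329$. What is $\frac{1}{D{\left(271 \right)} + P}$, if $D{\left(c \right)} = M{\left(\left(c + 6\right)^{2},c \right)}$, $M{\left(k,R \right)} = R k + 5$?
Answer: $\frac{1}{20875893} \approx 4.7902 \cdot 10^{-8}$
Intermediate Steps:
$M{\left(k,R \right)} = 5 + R k$
$D{\left(c \right)} = 5 + c \left(6 + c\right)^{2}$ ($D{\left(c \right)} = 5 + c \left(c + 6\right)^{2} = 5 + c \left(6 + c\right)^{2}$)
$\frac{1}{D{\left(271 \right)} + P} = \frac{1}{\left(5 + 271 \left(6 + 271\right)^{2}\right) + 82329} = \frac{1}{\left(5 + 271 \cdot 277^{2}\right) + 82329} = \frac{1}{\left(5 + 271 \cdot 76729\right) + 82329} = \frac{1}{\left(5 + 20793559\right) + 82329} = \frac{1}{20793564 + 82329} = \frac{1}{20875893}$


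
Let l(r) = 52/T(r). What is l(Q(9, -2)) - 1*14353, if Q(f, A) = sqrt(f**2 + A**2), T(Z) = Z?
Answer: -14353 + 52*sqrt(85)/85 ≈ -14347.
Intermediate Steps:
Q(f, A) = sqrt(A**2 + f**2)
l(r) = 52/r
l(Q(9, -2)) - 1*14353 = 52/(sqrt((-2)**2 + 9**2)) - 1*14353 = 52/(sqrt(4 + 81)) - 14353 = 52/(sqrt(85)) - 14353 = 52*(sqrt(85)/85) - 14353 = 52*sqrt(85)/85 - 14353 = -14353 + 52*sqrt(85)/85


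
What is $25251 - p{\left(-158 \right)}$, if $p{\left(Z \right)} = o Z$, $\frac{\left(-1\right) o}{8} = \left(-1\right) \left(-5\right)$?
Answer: $18931$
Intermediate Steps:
$o = -40$ ($o = - 8 \left(\left(-1\right) \left(-5\right)\right) = \left(-8\right) 5 = -40$)
$p{\left(Z \right)} = - 40 Z$
$25251 - p{\left(-158 \right)} = 25251 - \left(-40\right) \left(-158\right) = 25251 - 6320 = 18931$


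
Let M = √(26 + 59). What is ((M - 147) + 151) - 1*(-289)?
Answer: 293 + √85 ≈ 302.22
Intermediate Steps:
M = √85 ≈ 9.2195
((M - 147) + 151) - 1*(-289) = ((√85 - 147) + 151) - 1*(-289) = ((-147 + √85) + 151) + 289 = (4 + √85) + 289 = 293 + √85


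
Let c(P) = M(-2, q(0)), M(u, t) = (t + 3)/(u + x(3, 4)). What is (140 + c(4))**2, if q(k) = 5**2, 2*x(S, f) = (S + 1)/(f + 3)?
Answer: 137641/9 ≈ 15293.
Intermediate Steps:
x(S, f) = (1 + S)/(2*(3 + f)) (x(S, f) = ((S + 1)/(f + 3))/2 = ((1 + S)/(3 + f))/2 = (1 + S)/(2*(3 + f)))
q(k) = 25
M(u, t) = (3 + t)/(2/7 + u) (M(u, t) = (t + 3)/(u + (1 + 3)/(2*(3 + 4))) = (3 + t)/(u + (1/2)*4/7) = (3 + t)/(u + (1/2)*(1/7)*4) = (3 + t)/(u + 2/7) = (3 + t)/(2/7 + u))
c(P) = -49/3 (c(P) = 7*(3 + 25)/(2 + 7*(-2)) = 7*28/(2 - 14) = 7*28/(-12) = 7*(-1/12)*28 = -49/3)
(140 + c(4))**2 = (140 - 49/3)**2 = (371/3)**2 = 137641/9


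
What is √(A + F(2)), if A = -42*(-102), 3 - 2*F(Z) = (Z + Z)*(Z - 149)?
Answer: √18318/2 ≈ 67.672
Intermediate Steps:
F(Z) = 3/2 - Z*(-149 + Z) (F(Z) = 3/2 - (Z + Z)*(Z - 149)/2 = 3/2 - 2*Z*(-149 + Z)/2 = 3/2 - Z*(-149 + Z))
A = 4284
√(A + F(2)) = √(4284 + (3/2 - 1*2² + 149*2)) = √(4284 + (3/2 - 1*4 + 298)) = √(4284 + (3/2 - 4 + 298)) = √(4284 + 591/2) = √(9159/2) = √18318/2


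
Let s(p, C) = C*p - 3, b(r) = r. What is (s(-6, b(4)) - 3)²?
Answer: 900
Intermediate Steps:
s(p, C) = -3 + C*p
(s(-6, b(4)) - 3)² = ((-3 + 4*(-6)) - 3)² = ((-3 - 24) - 3)² = (-27 - 3)² = (-30)² = 900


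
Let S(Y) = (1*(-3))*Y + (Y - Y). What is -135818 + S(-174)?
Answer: -135296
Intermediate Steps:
S(Y) = -3*Y (S(Y) = -3*Y + 0 = -3*Y)
-135818 + S(-174) = -135818 - 3*(-174) = -135818 + 522 = -135296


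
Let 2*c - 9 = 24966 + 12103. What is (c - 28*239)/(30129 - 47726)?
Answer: -11847/17597 ≈ -0.67324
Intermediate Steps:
c = 18539 (c = 9/2 + (24966 + 12103)/2 = 9/2 + (½)*37069 = 9/2 + 37069/2 = 18539)
(c - 28*239)/(30129 - 47726) = (18539 - 28*239)/(30129 - 47726) = (18539 - 6692)/(-17597) = 11847*(-1/17597) = -11847/17597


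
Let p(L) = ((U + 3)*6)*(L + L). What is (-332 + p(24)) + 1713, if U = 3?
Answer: 3109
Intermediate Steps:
p(L) = 72*L (p(L) = ((3 + 3)*6)*(L + L) = (6*6)*(2*L) = 36*(2*L) = 72*L)
(-332 + p(24)) + 1713 = (-332 + 72*24) + 1713 = (-332 + 1728) + 1713 = 1396 + 1713 = 3109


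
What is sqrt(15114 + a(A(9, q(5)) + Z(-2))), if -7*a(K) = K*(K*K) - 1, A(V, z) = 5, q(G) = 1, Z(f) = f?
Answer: 2*sqrt(185101)/7 ≈ 122.92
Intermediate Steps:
a(K) = 1/7 - K**3/7 (a(K) = -(K*(K*K) - 1)/7 = -(K*K**2 - 1)/7 = -(K**3 - 1)/7 = -(-1 + K**3)/7 = 1/7 - K**3/7)
sqrt(15114 + a(A(9, q(5)) + Z(-2))) = sqrt(15114 + (1/7 - (5 - 2)**3/7)) = sqrt(15114 + (1/7 - 1/7*3**3)) = sqrt(15114 + (1/7 - 1/7*27)) = sqrt(15114 + (1/7 - 27/7)) = sqrt(15114 - 26/7) = sqrt(105772/7) = 2*sqrt(185101)/7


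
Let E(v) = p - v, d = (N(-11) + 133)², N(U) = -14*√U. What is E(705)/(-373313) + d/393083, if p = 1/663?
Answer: 4028251256989/97290605008077 - 3724*I*√11/393083 ≈ 0.041404 - 0.031421*I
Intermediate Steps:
p = 1/663 ≈ 0.0015083
d = (133 - 14*I*√11)² (d = (-14*I*√11 + 133)² = (133 - 14*I*√11)² ≈ 15533.0 - 12351.0*I)
E(v) = 1/663 - v
E(705)/(-373313) + d/393083 = (1/663 - 1*705)/(-373313) + (15533 - 3724*I*√11)/393083 = (1/663 - 705)*(-1/373313) + (15533 - 3724*I*√11)*(1/393083) = -467414/663*(-1/373313) + (15533/393083 - 3724*I*√11/393083) = 467414/247506519 + (15533/393083 - 3724*I*√11/393083) = 4028251256989/97290605008077 - 3724*I*√11/393083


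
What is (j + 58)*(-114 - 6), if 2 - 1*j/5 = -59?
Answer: -43560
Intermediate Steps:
j = 305 (j = 10 - 5*(-59) = 10 + 295 = 305)
(j + 58)*(-114 - 6) = (305 + 58)*(-114 - 6) = 363*(-120) = -43560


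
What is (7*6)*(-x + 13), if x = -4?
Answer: 714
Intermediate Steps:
(7*6)*(-x + 13) = (7*6)*(-1*(-4) + 13) = 42*(4 + 13) = 42*17 = 714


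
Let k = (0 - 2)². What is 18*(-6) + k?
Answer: -104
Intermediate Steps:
k = 4 (k = (-2)² = 4)
18*(-6) + k = 18*(-6) + 4 = -108 + 4 = -104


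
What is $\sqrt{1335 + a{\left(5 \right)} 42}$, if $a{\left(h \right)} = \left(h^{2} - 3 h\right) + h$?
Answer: $\sqrt{1965} \approx 44.328$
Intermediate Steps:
$a{\left(h \right)} = h^{2} - 2 h$
$\sqrt{1335 + a{\left(5 \right)} 42} = \sqrt{1335 + 5 \left(-2 + 5\right) 42} = \sqrt{1335 + 5 \cdot 3 \cdot 42} = \sqrt{1335 + 15 \cdot 42} = \sqrt{1335 + 630} = \sqrt{1965}$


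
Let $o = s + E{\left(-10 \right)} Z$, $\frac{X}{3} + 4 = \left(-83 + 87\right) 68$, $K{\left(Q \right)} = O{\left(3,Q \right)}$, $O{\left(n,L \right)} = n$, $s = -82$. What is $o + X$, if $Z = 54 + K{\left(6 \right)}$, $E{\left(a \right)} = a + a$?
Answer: $-418$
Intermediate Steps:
$E{\left(a \right)} = 2 a$
$K{\left(Q \right)} = 3$
$Z = 57$ ($Z = 54 + 3 = 57$)
$X = 804$ ($X = -12 + 3 \left(-83 + 87\right) 68 = -12 + 3 \cdot 4 \cdot 68 = -12 + 3 \cdot 272 = -12 + 816 = 804$)
$o = -1222$ ($o = -82 + 2 \left(-10\right) 57 = -82 - 1140 = -1222$)
$o + X = -1222 + 804 = -418$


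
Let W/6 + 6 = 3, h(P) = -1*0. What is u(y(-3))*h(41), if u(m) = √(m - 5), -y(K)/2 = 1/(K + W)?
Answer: 0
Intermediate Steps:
h(P) = 0
W = -18 (W = -36 + 6*3 = -36 + 18 = -18)
y(K) = -2/(-18 + K) (y(K) = -2/(K - 18) = -2/(-18 + K))
u(m) = √(-5 + m)
u(y(-3))*h(41) = √(-5 - 2/(-18 - 3))*0 = √(-5 - 2/(-21))*0 = √(-5 - 2*(-1/21))*0 = √(-5 + 2/21)*0 = √(-103/21)*0 = (I*√2163/21)*0 = 0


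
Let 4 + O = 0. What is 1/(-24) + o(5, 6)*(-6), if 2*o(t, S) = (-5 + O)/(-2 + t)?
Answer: 215/24 ≈ 8.9583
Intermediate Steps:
O = -4 (O = -4 + 0 = -4)
o(t, S) = -9/(2*(-2 + t)) (o(t, S) = ((-5 - 4)/(-2 + t))/2 = (-9/(-2 + t))/2 = -9/(2*(-2 + t)))
1/(-24) + o(5, 6)*(-6) = 1/(-24) - 9/(-4 + 2*5)*(-6) = -1/24 - 9/(-4 + 10)*(-6) = -1/24 - 9/6*(-6) = -1/24 - 9*⅙*(-6) = -1/24 - 3/2*(-6) = -1/24 + 9 = 215/24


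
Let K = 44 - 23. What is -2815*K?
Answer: -59115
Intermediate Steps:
K = 21
-2815*K = -2815*21 = -59115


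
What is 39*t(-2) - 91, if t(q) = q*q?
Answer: 65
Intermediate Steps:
t(q) = q²
39*t(-2) - 91 = 39*(-2)² - 91 = 39*4 - 91 = 156 - 91 = 65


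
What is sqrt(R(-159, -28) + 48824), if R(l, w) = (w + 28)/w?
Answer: 2*sqrt(12206) ≈ 220.96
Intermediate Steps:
R(l, w) = (28 + w)/w
sqrt(R(-159, -28) + 48824) = sqrt((28 - 28)/(-28) + 48824) = sqrt(-1/28*0 + 48824) = sqrt(0 + 48824) = sqrt(48824) = 2*sqrt(12206)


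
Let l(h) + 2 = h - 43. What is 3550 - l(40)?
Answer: 3555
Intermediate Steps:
l(h) = -45 + h (l(h) = -2 + (h - 43) = -2 + (-43 + h) = -45 + h)
3550 - l(40) = 3550 - (-45 + 40) = 3550 - 1*(-5) = 3550 + 5 = 3555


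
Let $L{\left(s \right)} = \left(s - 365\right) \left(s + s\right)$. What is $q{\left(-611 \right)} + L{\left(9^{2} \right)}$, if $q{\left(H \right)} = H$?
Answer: $-46619$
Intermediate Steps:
$L{\left(s \right)} = 2 s \left(-365 + s\right)$ ($L{\left(s \right)} = \left(-365 + s\right) 2 s = 2 s \left(-365 + s\right)$)
$q{\left(-611 \right)} + L{\left(9^{2} \right)} = -611 + 2 \cdot 9^{2} \left(-365 + 9^{2}\right) = -611 + 2 \cdot 81 \left(-365 + 81\right) = -611 + 2 \cdot 81 \left(-284\right) = -611 - 46008 = -46619$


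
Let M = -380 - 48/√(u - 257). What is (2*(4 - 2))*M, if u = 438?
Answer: -1520 - 192*√181/181 ≈ -1534.3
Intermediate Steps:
M = -380 - 48*√181/181 (M = -380 - 48/√(438 - 257) = -380 - 48*√181/181 ≈ -383.57)
(2*(4 - 2))*M = (2*(4 - 2))*(-380 - 48*√181/181) = (2*2)*(-380 - 48*√181/181) = 4*(-380 - 48*√181/181) = -1520 - 192*√181/181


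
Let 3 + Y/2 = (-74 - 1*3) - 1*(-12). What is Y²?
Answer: 18496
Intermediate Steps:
Y = -136 (Y = -6 + 2*((-74 - 1*3) - 1*(-12)) = -6 + 2*((-74 - 3) + 12) = -6 + 2*(-77 + 12) = -6 + 2*(-65) = -6 - 130 = -136)
Y² = (-136)² = 18496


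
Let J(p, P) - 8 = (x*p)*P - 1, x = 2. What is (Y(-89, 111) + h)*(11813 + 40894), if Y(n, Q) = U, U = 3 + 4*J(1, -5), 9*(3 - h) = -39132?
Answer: 228853794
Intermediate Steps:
h = 4351 (h = 3 - ⅑*(-39132) = 3 + 4348 = 4351)
J(p, P) = 7 + 2*P*p (J(p, P) = 8 + ((2*p)*P - 1) = 8 + (2*P*p - 1) = 8 + (-1 + 2*P*p) = 7 + 2*P*p)
U = -9 (U = 3 + 4*(7 + 2*(-5)*1) = 3 + 4*(7 - 10) = 3 + 4*(-3) = 3 - 12 = -9)
Y(n, Q) = -9
(Y(-89, 111) + h)*(11813 + 40894) = (-9 + 4351)*(11813 + 40894) = 4342*52707 = 228853794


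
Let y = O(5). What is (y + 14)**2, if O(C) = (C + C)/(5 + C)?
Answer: 225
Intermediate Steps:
O(C) = 2*C/(5 + C) (O(C) = (2*C)/(5 + C) = 2*C/(5 + C))
y = 1 (y = 2*5/(5 + 5) = 2*5/10 = 2*5*(1/10) = 1)
(y + 14)**2 = (1 + 14)**2 = 15**2 = 225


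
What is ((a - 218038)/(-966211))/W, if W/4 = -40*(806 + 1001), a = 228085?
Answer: 10047/279350924320 ≈ 3.5966e-8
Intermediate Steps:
W = -289120 (W = 4*(-40*(806 + 1001)) = 4*(-40*1807) = 4*(-72280) = -289120)
((a - 218038)/(-966211))/W = ((228085 - 218038)/(-966211))/(-289120) = (10047*(-1/966211))*(-1/289120) = -10047/966211*(-1/289120) = 10047/279350924320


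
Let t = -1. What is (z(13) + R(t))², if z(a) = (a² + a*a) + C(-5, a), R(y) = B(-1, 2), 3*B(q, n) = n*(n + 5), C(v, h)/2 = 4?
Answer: 1106704/9 ≈ 1.2297e+5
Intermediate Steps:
C(v, h) = 8 (C(v, h) = 2*4 = 8)
B(q, n) = n*(5 + n)/3 (B(q, n) = (n*(n + 5))/3 = (n*(5 + n))/3 = n*(5 + n)/3)
R(y) = 14/3 (R(y) = (⅓)*2*(5 + 2) = (⅓)*2*7 = 14/3)
z(a) = 8 + 2*a² (z(a) = (a² + a*a) + 8 = (a² + a²) + 8 = 2*a² + 8 = 8 + 2*a²)
(z(13) + R(t))² = ((8 + 2*13²) + 14/3)² = ((8 + 2*169) + 14/3)² = ((8 + 338) + 14/3)² = (346 + 14/3)² = (1052/3)² = 1106704/9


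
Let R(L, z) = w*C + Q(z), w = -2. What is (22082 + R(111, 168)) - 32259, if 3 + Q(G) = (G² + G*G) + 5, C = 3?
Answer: 46267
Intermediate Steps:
Q(G) = 2 + 2*G² (Q(G) = -3 + ((G² + G*G) + 5) = -3 + ((G² + G²) + 5) = -3 + (2*G² + 5) = -3 + (5 + 2*G²) = 2 + 2*G²)
R(L, z) = -4 + 2*z² (R(L, z) = -2*3 + (2 + 2*z²) = -6 + (2 + 2*z²) = -4 + 2*z²)
(22082 + R(111, 168)) - 32259 = (22082 + (-4 + 2*168²)) - 32259 = (22082 + (-4 + 2*28224)) - 32259 = (22082 + (-4 + 56448)) - 32259 = (22082 + 56444) - 32259 = 78526 - 32259 = 46267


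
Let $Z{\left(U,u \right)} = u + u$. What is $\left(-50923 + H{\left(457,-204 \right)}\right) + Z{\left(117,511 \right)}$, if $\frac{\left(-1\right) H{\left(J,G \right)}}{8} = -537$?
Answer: $-45605$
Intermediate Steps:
$H{\left(J,G \right)} = 4296$ ($H{\left(J,G \right)} = \left(-8\right) \left(-537\right) = 4296$)
$Z{\left(U,u \right)} = 2 u$
$\left(-50923 + H{\left(457,-204 \right)}\right) + Z{\left(117,511 \right)} = \left(-50923 + 4296\right) + 2 \cdot 511 = -46627 + 1022 = -45605$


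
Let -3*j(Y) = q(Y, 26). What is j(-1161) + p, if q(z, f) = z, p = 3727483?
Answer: 3727870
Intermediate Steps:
j(Y) = -Y/3
j(-1161) + p = -⅓*(-1161) + 3727483 = 387 + 3727483 = 3727870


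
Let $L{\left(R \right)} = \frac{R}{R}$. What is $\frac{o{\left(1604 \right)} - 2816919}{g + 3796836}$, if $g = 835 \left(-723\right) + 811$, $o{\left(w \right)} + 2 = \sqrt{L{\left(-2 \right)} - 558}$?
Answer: $- \frac{2816921}{3193942} + \frac{i \sqrt{557}}{3193942} \approx -0.88196 + 7.3893 \cdot 10^{-6} i$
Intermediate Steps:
$L{\left(R \right)} = 1$
$o{\left(w \right)} = -2 + i \sqrt{557}$ ($o{\left(w \right)} = -2 + \sqrt{1 - 558} = -2 + \sqrt{-557} = -2 + i \sqrt{557}$)
$g = -602894$ ($g = -603705 + 811 = -602894$)
$\frac{o{\left(1604 \right)} - 2816919}{g + 3796836} = \frac{\left(-2 + i \sqrt{557}\right) - 2816919}{-602894 + 3796836} = \frac{-2816921 + i \sqrt{557}}{3193942} = \left(-2816921 + i \sqrt{557}\right) \frac{1}{3193942} = - \frac{2816921}{3193942} + \frac{i \sqrt{557}}{3193942}$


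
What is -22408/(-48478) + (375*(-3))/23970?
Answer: 16086067/38733922 ≈ 0.41530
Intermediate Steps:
-22408/(-48478) + (375*(-3))/23970 = -22408*(-1/48478) - 1125*1/23970 = 11204/24239 - 75/1598 = 16086067/38733922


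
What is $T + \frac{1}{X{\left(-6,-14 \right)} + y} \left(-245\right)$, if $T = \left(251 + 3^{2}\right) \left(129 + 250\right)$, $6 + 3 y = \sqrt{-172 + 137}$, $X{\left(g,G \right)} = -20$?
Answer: $\frac{432737650}{4391} + \frac{735 i \sqrt{35}}{4391} \approx 98551.0 + 0.99028 i$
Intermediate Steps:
$y = -2 + \frac{i \sqrt{35}}{3}$ ($y = -2 + \frac{\sqrt{-172 + 137}}{3} = -2 + \frac{\sqrt{-35}}{3} = -2 + \frac{i \sqrt{35}}{3} \approx -2.0 + 1.972 i$)
$T = 98540$ ($T = \left(251 + 9\right) 379 = 260 \cdot 379 = 98540$)
$T + \frac{1}{X{\left(-6,-14 \right)} + y} \left(-245\right) = 98540 + \frac{1}{-20 - \left(2 - \frac{i \sqrt{35}}{3}\right)} \left(-245\right) = 98540 + \frac{1}{-22 + \frac{i \sqrt{35}}{3}} \left(-245\right) = 98540 - \frac{245}{-22 + \frac{i \sqrt{35}}{3}}$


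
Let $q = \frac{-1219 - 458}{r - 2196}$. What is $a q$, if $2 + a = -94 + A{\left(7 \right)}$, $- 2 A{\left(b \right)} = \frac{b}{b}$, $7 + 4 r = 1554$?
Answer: $- \frac{647322}{7237} \approx -89.446$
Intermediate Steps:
$r = \frac{1547}{4}$ ($r = - \frac{7}{4} + \frac{1}{4} \cdot 1554 = - \frac{7}{4} + \frac{777}{2} = \frac{1547}{4} \approx 386.75$)
$A{\left(b \right)} = - \frac{1}{2}$ ($A{\left(b \right)} = - \frac{b \frac{1}{b}}{2} = \left(- \frac{1}{2}\right) 1 = - \frac{1}{2}$)
$q = \frac{6708}{7237}$ ($q = \frac{-1219 - 458}{\frac{1547}{4} - 2196} = - \frac{1677}{- \frac{7237}{4}} = \left(-1677\right) \left(- \frac{4}{7237}\right) = \frac{6708}{7237} \approx 0.9269$)
$a = - \frac{193}{2}$ ($a = -2 - \frac{189}{2} = - \frac{193}{2} \approx -96.5$)
$a q = \left(- \frac{193}{2}\right) \frac{6708}{7237} = - \frac{647322}{7237}$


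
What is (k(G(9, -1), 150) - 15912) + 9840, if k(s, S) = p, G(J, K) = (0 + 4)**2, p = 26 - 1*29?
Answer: -6075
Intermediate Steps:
p = -3 (p = 26 - 29 = -3)
G(J, K) = 16 (G(J, K) = 4**2 = 16)
k(s, S) = -3
(k(G(9, -1), 150) - 15912) + 9840 = (-3 - 15912) + 9840 = -15915 + 9840 = -6075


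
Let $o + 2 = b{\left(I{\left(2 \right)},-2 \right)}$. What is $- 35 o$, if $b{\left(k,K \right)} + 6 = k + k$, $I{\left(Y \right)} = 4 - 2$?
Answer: $140$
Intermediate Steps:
$I{\left(Y \right)} = 2$
$b{\left(k,K \right)} = -6 + 2 k$ ($b{\left(k,K \right)} = -6 + \left(k + k\right) = -6 + 2 k$)
$o = -4$ ($o = -2 + \left(-6 + 2 \cdot 2\right) = -2 + \left(-6 + 4\right) = -2 - 2 = -4$)
$- 35 o = - 35 \left(-4\right) = \left(-1\right) \left(-140\right) = 140$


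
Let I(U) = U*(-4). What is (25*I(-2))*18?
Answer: 3600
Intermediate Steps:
I(U) = -4*U
(25*I(-2))*18 = (25*(-4*(-2)))*18 = (25*8)*18 = 200*18 = 3600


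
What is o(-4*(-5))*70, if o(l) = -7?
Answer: -490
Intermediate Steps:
o(-4*(-5))*70 = -7*70 = -490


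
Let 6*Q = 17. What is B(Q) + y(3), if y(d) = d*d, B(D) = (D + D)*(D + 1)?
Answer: 553/18 ≈ 30.722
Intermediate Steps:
Q = 17/6 (Q = (1/6)*17 = 17/6 ≈ 2.8333)
B(D) = 2*D*(1 + D) (B(D) = (2*D)*(1 + D) = 2*D*(1 + D))
y(d) = d**2
B(Q) + y(3) = 2*(17/6)*(1 + 17/6) + 3**2 = 2*(17/6)*(23/6) + 9 = 391/18 + 9 = 553/18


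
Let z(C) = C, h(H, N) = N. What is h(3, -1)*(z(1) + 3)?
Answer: -4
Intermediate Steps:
h(3, -1)*(z(1) + 3) = -(1 + 3) = -1*4 = -4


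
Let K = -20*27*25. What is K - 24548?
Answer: -38048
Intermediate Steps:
K = -13500 (K = -540*25 = -13500)
K - 24548 = -13500 - 24548 = -38048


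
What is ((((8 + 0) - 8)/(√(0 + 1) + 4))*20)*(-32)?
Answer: 0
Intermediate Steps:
((((8 + 0) - 8)/(√(0 + 1) + 4))*20)*(-32) = (((8 - 8)/(√1 + 4))*20)*(-32) = ((0/(1 + 4))*20)*(-32) = ((0/5)*20)*(-32) = ((0*(⅕))*20)*(-32) = (0*20)*(-32) = 0*(-32) = 0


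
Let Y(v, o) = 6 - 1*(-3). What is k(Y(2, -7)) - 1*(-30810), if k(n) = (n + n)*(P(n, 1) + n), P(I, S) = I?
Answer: 31134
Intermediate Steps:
Y(v, o) = 9 (Y(v, o) = 6 + 3 = 9)
k(n) = 4*n² (k(n) = (n + n)*(n + n) = (2*n)*(2*n) = 4*n²)
k(Y(2, -7)) - 1*(-30810) = 4*9² - 1*(-30810) = 4*81 + 30810 = 324 + 30810 = 31134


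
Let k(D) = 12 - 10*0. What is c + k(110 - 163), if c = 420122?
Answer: 420134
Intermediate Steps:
k(D) = 12 (k(D) = 12 + 0 = 12)
c + k(110 - 163) = 420122 + 12 = 420134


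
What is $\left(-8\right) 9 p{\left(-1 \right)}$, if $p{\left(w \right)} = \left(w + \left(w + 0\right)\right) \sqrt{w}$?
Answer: $144 i \approx 144.0 i$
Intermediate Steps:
$p{\left(w \right)} = 2 w^{\frac{3}{2}}$ ($p{\left(w \right)} = \left(w + w\right) \sqrt{w} = 2 w \sqrt{w} = 2 w^{\frac{3}{2}}$)
$\left(-8\right) 9 p{\left(-1 \right)} = \left(-8\right) 9 \cdot 2 \left(-1\right)^{\frac{3}{2}} = - 72 \cdot 2 \left(- i\right) = - 72 \left(- 2 i\right) = 144 i$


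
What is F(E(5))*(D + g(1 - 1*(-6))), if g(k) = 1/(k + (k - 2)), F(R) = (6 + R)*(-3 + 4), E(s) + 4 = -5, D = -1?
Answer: 11/4 ≈ 2.7500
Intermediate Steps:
E(s) = -9 (E(s) = -4 - 5 = -9)
F(R) = 6 + R (F(R) = (6 + R)*1 = 6 + R)
g(k) = 1/(-2 + 2*k) (g(k) = 1/(k + (-2 + k)) = 1/(-2 + 2*k))
F(E(5))*(D + g(1 - 1*(-6))) = (6 - 9)*(-1 + 1/(2*(-1 + (1 - 1*(-6))))) = -3*(-1 + 1/(2*(-1 + (1 + 6)))) = -3*(-1 + 1/(2*(-1 + 7))) = -3*(-1 + (1/2)/6) = -3*(-1 + (1/2)*(1/6)) = -3*(-1 + 1/12) = -3*(-11/12) = 11/4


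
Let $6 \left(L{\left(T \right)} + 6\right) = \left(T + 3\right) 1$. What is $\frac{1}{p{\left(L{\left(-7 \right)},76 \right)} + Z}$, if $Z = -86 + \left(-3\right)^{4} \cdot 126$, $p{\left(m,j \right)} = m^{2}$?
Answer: $\frac{9}{91480} \approx 9.8382 \cdot 10^{-5}$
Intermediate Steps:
$L{\left(T \right)} = - \frac{11}{2} + \frac{T}{6}$ ($L{\left(T \right)} = -6 + \frac{\left(T + 3\right) 1}{6} = -6 + \frac{\left(3 + T\right) 1}{6} = -6 + \frac{3 + T}{6} = -6 + \left(\frac{1}{2} + \frac{T}{6}\right) = - \frac{11}{2} + \frac{T}{6}$)
$Z = 10120$ ($Z = -86 + 81 \cdot 126 = -86 + 10206 = 10120$)
$\frac{1}{p{\left(L{\left(-7 \right)},76 \right)} + Z} = \frac{1}{\left(- \frac{11}{2} + \frac{1}{6} \left(-7\right)\right)^{2} + 10120} = \frac{1}{\left(- \frac{11}{2} - \frac{7}{6}\right)^{2} + 10120} = \frac{1}{\left(- \frac{20}{3}\right)^{2} + 10120} = \frac{1}{\frac{400}{9} + 10120} = \frac{1}{\frac{91480}{9}} = \frac{9}{91480}$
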